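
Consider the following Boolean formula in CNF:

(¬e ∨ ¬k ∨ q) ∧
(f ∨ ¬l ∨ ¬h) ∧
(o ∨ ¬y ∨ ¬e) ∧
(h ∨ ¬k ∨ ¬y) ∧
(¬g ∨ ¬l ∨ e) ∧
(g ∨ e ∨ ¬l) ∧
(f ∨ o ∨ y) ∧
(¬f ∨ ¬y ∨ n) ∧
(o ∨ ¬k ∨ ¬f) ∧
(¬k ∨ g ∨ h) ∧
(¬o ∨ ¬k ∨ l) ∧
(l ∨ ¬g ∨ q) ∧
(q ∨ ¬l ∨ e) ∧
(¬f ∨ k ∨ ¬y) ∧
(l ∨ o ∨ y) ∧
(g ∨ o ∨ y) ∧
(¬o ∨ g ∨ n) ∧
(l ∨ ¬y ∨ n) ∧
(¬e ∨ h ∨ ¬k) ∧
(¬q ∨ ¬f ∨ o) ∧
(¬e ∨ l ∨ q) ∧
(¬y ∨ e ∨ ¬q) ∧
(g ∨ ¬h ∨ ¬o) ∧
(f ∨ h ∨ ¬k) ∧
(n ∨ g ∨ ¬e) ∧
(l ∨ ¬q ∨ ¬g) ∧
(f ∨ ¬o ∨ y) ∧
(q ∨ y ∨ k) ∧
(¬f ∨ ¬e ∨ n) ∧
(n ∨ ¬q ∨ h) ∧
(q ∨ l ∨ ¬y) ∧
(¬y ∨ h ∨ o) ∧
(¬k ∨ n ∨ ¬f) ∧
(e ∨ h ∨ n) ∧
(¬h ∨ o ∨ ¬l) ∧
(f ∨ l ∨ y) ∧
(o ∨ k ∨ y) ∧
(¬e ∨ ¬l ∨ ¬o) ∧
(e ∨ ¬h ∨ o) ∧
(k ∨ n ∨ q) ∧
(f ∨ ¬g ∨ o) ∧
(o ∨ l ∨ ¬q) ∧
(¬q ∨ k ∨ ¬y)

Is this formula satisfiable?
Yes

Yes, the formula is satisfiable.

One satisfying assignment is: y=False, e=False, f=True, h=False, l=False, k=False, o=True, g=False, q=True, n=True

Verification: With this assignment, all 43 clauses evaluate to true.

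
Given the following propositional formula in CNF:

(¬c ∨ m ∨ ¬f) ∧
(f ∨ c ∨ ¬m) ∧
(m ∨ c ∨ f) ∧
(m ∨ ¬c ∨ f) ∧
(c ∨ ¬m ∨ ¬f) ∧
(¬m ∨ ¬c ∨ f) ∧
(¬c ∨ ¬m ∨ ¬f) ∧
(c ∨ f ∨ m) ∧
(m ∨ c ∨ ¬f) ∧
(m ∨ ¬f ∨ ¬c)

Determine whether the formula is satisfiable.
No

No, the formula is not satisfiable.

No assignment of truth values to the variables can make all 10 clauses true simultaneously.

The formula is UNSAT (unsatisfiable).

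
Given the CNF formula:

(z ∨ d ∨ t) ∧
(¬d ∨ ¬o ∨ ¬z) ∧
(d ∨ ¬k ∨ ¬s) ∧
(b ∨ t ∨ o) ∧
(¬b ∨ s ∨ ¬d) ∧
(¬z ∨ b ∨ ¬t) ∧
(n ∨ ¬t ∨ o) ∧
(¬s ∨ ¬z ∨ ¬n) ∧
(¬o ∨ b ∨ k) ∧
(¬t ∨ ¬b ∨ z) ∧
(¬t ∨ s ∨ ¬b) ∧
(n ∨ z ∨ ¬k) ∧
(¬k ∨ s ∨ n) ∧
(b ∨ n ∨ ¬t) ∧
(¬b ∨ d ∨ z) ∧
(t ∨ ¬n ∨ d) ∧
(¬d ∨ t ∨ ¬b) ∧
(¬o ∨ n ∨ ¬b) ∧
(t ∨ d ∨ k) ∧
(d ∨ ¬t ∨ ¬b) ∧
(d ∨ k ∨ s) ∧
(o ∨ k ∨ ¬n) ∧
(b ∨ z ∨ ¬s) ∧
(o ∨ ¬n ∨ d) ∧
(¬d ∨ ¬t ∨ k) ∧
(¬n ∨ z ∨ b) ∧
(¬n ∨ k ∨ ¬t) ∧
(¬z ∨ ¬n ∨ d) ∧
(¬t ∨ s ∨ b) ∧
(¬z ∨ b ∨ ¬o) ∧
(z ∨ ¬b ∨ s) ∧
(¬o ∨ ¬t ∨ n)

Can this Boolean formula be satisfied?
No

No, the formula is not satisfiable.

No assignment of truth values to the variables can make all 32 clauses true simultaneously.

The formula is UNSAT (unsatisfiable).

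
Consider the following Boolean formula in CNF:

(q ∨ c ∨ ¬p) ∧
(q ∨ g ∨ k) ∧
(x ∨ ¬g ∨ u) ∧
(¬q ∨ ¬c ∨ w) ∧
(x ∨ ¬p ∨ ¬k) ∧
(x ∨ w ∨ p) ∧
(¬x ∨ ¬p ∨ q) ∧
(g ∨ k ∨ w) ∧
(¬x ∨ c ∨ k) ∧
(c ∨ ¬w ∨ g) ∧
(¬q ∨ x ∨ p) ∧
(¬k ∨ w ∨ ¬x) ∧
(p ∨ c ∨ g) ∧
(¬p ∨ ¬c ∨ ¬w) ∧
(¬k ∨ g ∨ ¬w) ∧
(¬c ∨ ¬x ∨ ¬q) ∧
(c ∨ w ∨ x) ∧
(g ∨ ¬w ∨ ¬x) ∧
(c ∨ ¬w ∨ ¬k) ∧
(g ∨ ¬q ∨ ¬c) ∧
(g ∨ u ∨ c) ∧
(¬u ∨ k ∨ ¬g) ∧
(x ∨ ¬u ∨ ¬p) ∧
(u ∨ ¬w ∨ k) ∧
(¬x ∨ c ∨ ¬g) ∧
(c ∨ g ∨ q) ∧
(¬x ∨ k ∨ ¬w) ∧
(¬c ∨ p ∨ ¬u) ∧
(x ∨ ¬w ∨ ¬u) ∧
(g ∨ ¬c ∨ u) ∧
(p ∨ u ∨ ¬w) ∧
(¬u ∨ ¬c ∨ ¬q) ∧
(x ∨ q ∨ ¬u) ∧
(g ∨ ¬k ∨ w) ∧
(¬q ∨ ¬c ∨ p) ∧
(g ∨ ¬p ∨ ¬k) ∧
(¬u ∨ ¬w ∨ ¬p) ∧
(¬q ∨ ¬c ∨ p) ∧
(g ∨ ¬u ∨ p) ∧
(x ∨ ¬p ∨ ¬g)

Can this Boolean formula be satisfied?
Yes

Yes, the formula is satisfiable.

One satisfying assignment is: q=False, p=False, g=True, c=True, w=False, u=False, k=False, x=True

Verification: With this assignment, all 40 clauses evaluate to true.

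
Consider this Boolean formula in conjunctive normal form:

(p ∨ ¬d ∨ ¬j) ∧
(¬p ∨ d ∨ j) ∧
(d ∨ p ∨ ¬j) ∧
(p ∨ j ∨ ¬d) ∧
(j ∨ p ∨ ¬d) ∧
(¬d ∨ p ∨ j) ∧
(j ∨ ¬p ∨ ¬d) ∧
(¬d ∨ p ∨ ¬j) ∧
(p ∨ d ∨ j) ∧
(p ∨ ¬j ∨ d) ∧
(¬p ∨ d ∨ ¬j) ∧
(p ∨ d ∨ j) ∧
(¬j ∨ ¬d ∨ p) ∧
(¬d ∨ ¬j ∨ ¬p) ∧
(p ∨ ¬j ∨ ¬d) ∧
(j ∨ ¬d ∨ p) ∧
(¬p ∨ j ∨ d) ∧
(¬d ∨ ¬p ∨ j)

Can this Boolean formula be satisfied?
No

No, the formula is not satisfiable.

No assignment of truth values to the variables can make all 18 clauses true simultaneously.

The formula is UNSAT (unsatisfiable).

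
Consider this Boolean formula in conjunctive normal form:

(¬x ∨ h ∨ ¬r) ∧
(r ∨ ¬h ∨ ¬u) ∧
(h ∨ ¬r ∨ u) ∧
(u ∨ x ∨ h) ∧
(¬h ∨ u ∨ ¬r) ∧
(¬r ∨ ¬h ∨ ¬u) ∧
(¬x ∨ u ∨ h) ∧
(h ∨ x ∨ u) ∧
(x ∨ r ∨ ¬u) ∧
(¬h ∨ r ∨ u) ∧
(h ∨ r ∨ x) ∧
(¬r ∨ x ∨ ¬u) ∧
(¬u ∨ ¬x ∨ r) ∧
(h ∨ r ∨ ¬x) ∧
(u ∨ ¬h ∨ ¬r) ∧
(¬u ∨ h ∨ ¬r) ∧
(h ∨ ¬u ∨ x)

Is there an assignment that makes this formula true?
No

No, the formula is not satisfiable.

No assignment of truth values to the variables can make all 17 clauses true simultaneously.

The formula is UNSAT (unsatisfiable).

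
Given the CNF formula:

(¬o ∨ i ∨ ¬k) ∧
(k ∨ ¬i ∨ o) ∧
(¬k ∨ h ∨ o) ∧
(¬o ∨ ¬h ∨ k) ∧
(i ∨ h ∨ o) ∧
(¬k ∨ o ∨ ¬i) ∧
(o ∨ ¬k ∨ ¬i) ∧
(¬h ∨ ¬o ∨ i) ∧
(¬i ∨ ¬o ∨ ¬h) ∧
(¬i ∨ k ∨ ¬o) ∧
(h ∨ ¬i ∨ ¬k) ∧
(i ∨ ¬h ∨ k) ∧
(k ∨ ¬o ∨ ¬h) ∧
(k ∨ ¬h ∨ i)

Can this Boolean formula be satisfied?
Yes

Yes, the formula is satisfiable.

One satisfying assignment is: o=True, k=False, i=False, h=False

Verification: With this assignment, all 14 clauses evaluate to true.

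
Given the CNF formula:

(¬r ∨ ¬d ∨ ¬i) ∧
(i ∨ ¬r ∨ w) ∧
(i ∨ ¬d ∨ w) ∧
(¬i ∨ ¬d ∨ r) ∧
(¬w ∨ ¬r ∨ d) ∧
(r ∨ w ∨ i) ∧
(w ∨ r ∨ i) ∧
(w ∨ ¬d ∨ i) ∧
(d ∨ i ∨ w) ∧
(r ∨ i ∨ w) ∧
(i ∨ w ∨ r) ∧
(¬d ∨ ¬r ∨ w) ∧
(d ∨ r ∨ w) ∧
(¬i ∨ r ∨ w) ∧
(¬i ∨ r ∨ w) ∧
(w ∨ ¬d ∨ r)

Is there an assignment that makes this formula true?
Yes

Yes, the formula is satisfiable.

One satisfying assignment is: i=True, r=True, d=False, w=False

Verification: With this assignment, all 16 clauses evaluate to true.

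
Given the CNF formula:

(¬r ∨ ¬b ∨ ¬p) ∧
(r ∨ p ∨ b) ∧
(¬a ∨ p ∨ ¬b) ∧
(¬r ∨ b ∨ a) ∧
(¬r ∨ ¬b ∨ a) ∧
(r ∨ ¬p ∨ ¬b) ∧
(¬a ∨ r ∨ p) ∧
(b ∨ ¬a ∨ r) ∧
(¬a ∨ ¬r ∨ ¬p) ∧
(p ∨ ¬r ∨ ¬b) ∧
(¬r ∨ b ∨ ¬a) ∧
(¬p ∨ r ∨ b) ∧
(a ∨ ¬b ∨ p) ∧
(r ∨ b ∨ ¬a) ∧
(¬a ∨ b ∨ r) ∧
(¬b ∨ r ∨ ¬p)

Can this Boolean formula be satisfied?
No

No, the formula is not satisfiable.

No assignment of truth values to the variables can make all 16 clauses true simultaneously.

The formula is UNSAT (unsatisfiable).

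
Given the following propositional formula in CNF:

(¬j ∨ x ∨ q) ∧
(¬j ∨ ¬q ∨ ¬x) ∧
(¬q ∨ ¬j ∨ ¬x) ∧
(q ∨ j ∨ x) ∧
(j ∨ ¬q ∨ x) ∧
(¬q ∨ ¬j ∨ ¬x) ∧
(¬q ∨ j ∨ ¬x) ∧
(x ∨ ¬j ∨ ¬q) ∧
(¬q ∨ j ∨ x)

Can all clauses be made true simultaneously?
Yes

Yes, the formula is satisfiable.

One satisfying assignment is: j=True, x=True, q=False

Verification: With this assignment, all 9 clauses evaluate to true.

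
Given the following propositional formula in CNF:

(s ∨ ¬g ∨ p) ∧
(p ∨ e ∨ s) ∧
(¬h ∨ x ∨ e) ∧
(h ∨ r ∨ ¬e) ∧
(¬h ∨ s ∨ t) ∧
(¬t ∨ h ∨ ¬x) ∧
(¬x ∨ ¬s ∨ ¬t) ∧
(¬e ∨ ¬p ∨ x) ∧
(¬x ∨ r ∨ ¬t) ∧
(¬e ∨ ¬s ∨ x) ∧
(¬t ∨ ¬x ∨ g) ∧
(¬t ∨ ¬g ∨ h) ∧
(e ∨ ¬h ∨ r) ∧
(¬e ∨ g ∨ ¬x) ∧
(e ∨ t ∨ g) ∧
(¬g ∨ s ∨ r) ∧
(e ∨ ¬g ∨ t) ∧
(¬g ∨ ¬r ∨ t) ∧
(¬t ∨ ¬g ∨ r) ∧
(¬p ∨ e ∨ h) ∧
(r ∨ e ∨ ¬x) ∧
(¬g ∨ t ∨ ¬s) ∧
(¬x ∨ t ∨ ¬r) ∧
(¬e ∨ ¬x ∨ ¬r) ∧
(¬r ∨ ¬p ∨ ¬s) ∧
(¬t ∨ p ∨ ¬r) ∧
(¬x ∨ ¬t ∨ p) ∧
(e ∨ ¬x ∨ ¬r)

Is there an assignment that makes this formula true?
Yes

Yes, the formula is satisfiable.

One satisfying assignment is: r=True, e=True, s=False, x=False, t=False, h=False, p=False, g=False

Verification: With this assignment, all 28 clauses evaluate to true.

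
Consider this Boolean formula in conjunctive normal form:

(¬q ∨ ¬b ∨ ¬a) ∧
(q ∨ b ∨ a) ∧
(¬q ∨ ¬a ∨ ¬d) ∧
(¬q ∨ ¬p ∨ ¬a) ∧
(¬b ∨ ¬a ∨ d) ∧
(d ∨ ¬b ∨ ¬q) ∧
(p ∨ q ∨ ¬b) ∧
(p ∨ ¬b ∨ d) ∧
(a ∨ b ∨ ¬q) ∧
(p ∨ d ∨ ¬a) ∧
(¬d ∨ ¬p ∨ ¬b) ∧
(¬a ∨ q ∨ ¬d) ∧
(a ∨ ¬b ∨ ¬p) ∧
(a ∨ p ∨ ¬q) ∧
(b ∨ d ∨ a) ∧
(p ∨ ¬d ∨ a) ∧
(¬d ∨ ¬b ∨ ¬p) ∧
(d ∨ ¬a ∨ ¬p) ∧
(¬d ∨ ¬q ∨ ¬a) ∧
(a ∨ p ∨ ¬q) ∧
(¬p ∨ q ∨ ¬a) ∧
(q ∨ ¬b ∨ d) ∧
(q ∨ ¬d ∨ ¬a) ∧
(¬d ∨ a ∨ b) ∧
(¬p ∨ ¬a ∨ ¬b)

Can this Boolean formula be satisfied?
No

No, the formula is not satisfiable.

No assignment of truth values to the variables can make all 25 clauses true simultaneously.

The formula is UNSAT (unsatisfiable).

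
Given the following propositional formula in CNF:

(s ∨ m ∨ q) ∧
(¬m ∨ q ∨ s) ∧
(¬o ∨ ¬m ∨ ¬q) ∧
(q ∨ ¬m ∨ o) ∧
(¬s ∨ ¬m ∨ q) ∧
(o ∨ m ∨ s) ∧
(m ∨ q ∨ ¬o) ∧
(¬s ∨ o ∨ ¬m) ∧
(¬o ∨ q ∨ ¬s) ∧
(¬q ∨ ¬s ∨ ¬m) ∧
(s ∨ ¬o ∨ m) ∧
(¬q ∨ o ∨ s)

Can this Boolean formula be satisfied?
Yes

Yes, the formula is satisfiable.

One satisfying assignment is: q=False, o=False, s=True, m=False

Verification: With this assignment, all 12 clauses evaluate to true.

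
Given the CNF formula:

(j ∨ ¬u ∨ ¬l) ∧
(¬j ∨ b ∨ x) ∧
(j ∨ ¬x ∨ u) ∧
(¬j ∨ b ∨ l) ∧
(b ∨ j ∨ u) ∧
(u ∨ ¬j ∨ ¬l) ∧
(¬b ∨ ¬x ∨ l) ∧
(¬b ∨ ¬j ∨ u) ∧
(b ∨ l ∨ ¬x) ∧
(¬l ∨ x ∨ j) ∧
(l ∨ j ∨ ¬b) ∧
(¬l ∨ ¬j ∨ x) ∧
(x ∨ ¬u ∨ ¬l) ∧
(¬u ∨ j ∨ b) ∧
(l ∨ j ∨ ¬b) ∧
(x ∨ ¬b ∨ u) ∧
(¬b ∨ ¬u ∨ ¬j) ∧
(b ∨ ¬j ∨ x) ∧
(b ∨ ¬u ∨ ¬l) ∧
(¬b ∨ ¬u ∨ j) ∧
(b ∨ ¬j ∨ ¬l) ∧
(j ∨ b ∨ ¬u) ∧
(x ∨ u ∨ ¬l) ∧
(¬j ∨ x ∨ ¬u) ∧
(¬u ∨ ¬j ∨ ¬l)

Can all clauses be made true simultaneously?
No

No, the formula is not satisfiable.

No assignment of truth values to the variables can make all 25 clauses true simultaneously.

The formula is UNSAT (unsatisfiable).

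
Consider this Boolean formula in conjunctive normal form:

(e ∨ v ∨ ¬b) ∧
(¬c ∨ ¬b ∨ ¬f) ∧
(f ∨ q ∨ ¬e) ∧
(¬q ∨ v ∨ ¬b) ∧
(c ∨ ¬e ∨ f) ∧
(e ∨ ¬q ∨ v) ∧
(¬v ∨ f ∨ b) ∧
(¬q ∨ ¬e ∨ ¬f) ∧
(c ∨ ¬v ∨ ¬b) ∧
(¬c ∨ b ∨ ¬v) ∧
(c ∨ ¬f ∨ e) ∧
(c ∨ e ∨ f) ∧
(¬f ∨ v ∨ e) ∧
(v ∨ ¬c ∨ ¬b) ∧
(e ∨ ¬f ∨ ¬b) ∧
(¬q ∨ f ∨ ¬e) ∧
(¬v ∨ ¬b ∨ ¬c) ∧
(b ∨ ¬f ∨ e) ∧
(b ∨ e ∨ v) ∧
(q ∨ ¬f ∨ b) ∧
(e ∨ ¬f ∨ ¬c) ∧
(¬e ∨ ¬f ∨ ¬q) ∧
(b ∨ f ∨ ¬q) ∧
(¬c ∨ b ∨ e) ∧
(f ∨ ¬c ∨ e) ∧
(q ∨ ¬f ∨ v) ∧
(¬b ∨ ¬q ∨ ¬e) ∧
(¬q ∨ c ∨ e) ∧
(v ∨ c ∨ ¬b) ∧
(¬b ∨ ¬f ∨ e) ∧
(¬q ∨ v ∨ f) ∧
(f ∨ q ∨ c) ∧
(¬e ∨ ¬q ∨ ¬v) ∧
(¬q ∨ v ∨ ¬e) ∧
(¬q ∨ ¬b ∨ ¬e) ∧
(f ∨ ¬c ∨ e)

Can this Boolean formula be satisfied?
No

No, the formula is not satisfiable.

No assignment of truth values to the variables can make all 36 clauses true simultaneously.

The formula is UNSAT (unsatisfiable).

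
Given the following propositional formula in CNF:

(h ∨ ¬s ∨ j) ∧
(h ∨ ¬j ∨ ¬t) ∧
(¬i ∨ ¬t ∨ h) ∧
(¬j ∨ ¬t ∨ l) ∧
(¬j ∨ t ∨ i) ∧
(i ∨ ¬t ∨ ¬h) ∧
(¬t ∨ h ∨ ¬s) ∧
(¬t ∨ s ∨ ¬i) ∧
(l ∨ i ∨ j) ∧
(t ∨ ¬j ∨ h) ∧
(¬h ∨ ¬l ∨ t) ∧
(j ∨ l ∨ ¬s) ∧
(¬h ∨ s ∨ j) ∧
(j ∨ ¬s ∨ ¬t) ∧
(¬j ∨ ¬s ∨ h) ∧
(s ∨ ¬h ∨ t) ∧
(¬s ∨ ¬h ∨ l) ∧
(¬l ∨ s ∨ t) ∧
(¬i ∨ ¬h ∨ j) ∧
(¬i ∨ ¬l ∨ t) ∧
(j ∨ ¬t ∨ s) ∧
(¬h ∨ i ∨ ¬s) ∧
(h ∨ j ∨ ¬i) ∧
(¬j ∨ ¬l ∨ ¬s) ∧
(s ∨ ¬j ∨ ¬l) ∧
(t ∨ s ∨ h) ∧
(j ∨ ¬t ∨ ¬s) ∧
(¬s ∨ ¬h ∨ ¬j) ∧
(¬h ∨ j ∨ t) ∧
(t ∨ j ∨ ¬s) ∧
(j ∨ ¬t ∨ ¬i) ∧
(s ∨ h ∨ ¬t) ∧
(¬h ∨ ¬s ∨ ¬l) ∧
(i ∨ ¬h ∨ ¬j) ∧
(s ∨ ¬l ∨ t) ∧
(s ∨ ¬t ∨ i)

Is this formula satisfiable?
No

No, the formula is not satisfiable.

No assignment of truth values to the variables can make all 36 clauses true simultaneously.

The formula is UNSAT (unsatisfiable).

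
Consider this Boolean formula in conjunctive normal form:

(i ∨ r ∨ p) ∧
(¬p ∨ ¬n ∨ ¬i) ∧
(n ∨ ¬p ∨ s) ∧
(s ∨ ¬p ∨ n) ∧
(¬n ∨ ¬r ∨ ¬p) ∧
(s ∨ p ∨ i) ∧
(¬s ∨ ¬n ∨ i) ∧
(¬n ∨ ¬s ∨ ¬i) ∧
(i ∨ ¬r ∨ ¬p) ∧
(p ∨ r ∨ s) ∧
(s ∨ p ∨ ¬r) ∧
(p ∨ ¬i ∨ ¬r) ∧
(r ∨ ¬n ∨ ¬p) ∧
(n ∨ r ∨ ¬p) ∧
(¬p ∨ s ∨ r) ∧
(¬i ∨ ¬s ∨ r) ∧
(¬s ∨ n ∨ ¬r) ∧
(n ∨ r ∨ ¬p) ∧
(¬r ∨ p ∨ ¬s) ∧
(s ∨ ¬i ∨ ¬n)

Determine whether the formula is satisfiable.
No

No, the formula is not satisfiable.

No assignment of truth values to the variables can make all 20 clauses true simultaneously.

The formula is UNSAT (unsatisfiable).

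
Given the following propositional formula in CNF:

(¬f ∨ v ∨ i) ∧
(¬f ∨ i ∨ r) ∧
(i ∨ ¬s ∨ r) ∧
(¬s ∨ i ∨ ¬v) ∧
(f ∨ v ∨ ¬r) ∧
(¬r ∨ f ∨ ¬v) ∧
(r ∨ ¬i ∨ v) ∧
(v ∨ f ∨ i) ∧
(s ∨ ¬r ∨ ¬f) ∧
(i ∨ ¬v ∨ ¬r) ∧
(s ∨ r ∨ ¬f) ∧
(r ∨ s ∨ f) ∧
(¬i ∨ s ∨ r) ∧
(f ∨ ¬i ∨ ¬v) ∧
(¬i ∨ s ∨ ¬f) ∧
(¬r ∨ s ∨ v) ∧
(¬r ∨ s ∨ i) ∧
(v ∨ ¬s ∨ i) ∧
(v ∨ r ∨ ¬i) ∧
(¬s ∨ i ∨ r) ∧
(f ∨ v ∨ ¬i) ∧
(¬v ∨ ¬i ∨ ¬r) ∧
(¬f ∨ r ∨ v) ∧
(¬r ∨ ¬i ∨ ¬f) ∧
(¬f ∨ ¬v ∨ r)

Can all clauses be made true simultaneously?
No

No, the formula is not satisfiable.

No assignment of truth values to the variables can make all 25 clauses true simultaneously.

The formula is UNSAT (unsatisfiable).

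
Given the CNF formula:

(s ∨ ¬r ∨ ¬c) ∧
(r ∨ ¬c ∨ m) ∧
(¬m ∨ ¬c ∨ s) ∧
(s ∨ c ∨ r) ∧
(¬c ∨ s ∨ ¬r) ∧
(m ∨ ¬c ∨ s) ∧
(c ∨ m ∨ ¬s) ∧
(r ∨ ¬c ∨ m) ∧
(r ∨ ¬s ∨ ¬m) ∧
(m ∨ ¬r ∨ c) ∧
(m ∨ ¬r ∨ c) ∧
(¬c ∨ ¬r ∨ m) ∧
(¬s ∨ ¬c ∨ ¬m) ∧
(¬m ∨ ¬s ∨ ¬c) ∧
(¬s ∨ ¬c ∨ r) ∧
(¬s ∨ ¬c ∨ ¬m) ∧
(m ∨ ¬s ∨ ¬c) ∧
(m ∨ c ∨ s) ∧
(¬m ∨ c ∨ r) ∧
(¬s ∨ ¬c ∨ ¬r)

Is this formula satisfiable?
Yes

Yes, the formula is satisfiable.

One satisfying assignment is: m=True, s=True, c=False, r=True

Verification: With this assignment, all 20 clauses evaluate to true.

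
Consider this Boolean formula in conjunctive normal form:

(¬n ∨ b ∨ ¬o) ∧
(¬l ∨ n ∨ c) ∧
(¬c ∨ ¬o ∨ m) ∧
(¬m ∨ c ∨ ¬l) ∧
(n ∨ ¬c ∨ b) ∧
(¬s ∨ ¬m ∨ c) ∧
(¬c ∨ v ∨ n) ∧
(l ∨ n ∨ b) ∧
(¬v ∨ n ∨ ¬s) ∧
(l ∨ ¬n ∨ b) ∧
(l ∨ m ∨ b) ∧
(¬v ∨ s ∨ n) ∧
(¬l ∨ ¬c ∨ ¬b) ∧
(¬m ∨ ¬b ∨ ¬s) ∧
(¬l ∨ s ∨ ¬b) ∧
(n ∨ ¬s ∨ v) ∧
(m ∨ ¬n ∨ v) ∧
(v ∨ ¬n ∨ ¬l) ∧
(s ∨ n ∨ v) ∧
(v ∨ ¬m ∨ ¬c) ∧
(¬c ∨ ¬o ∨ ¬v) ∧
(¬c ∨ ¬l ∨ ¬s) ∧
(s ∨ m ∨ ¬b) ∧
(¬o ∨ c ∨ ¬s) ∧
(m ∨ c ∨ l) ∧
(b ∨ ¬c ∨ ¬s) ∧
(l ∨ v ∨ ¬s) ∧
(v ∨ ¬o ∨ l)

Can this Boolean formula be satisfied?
Yes

Yes, the formula is satisfiable.

One satisfying assignment is: o=False, v=True, b=False, c=False, l=True, s=False, m=False, n=True

Verification: With this assignment, all 28 clauses evaluate to true.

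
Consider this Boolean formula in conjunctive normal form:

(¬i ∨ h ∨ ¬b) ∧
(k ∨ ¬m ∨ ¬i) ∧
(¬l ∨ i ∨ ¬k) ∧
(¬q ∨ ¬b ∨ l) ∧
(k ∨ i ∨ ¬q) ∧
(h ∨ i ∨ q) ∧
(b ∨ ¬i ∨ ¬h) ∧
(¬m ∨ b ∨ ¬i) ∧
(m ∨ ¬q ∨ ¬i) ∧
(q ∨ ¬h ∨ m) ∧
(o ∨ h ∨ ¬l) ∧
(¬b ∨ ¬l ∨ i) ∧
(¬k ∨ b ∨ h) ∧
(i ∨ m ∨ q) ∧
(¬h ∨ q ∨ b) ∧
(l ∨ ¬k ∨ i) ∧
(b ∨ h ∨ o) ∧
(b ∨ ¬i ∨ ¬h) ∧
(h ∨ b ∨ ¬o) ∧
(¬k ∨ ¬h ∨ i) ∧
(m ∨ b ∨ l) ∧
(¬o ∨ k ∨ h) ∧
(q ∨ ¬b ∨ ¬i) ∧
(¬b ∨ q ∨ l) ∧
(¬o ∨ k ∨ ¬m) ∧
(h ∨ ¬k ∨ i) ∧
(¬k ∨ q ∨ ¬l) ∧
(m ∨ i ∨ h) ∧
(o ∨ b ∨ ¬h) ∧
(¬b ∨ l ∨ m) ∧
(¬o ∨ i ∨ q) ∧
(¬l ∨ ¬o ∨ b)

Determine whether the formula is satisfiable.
Yes

Yes, the formula is satisfiable.

One satisfying assignment is: b=True, o=False, h=True, l=True, m=True, q=True, k=True, i=True

Verification: With this assignment, all 32 clauses evaluate to true.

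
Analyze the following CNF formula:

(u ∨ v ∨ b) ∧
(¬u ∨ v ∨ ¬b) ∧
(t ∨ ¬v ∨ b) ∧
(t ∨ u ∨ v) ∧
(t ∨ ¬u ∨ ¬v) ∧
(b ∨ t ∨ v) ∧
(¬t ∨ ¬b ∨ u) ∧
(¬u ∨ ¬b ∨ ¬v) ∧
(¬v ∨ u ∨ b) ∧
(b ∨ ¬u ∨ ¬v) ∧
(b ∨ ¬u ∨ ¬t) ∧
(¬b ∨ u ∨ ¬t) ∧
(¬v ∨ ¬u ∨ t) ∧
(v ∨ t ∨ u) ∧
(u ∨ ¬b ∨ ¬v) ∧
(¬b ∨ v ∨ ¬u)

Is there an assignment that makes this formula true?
No

No, the formula is not satisfiable.

No assignment of truth values to the variables can make all 16 clauses true simultaneously.

The formula is UNSAT (unsatisfiable).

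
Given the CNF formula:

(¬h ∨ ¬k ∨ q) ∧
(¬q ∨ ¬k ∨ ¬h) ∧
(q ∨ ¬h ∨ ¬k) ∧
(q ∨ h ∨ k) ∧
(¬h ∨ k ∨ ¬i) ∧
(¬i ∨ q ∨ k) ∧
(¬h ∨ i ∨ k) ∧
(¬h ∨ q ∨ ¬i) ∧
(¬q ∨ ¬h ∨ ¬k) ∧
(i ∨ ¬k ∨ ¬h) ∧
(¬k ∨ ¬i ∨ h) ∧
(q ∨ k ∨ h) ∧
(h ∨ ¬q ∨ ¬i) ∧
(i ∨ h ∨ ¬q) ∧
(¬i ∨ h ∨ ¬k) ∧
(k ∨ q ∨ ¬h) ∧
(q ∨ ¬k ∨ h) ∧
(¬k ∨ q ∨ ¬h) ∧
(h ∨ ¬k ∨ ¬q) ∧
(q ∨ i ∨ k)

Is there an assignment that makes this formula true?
No

No, the formula is not satisfiable.

No assignment of truth values to the variables can make all 20 clauses true simultaneously.

The formula is UNSAT (unsatisfiable).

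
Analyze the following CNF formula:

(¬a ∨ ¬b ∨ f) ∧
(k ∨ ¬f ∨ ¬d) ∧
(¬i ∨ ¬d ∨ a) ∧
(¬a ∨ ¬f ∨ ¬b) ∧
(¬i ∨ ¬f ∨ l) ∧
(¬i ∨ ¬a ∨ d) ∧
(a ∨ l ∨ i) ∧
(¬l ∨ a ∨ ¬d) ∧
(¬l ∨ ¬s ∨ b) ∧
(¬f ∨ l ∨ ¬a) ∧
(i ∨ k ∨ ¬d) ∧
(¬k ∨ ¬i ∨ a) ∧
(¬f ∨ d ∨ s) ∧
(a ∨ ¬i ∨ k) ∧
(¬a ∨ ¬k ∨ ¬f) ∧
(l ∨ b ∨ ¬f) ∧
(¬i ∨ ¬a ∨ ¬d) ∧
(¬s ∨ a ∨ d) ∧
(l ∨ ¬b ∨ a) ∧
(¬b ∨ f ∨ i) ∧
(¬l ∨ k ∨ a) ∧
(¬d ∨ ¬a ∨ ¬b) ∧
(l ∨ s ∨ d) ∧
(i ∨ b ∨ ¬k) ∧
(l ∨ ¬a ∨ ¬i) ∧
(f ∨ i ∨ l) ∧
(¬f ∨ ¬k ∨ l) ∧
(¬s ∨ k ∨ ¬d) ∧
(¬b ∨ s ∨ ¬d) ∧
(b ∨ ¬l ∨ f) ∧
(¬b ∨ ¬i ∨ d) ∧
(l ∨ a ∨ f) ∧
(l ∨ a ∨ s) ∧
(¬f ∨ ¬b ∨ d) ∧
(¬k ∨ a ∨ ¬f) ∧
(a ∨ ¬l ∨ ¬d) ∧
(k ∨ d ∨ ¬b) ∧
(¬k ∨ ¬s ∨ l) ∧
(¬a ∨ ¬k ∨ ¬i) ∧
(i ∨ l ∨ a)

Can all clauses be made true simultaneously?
No

No, the formula is not satisfiable.

No assignment of truth values to the variables can make all 40 clauses true simultaneously.

The formula is UNSAT (unsatisfiable).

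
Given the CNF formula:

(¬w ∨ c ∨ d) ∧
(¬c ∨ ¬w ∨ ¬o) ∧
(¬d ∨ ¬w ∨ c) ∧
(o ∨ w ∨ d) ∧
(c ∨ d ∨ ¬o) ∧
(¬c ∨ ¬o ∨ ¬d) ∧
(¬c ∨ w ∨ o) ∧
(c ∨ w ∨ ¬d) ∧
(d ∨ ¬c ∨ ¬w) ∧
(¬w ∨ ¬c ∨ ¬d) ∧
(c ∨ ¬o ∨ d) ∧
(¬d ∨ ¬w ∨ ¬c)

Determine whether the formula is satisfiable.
Yes

Yes, the formula is satisfiable.

One satisfying assignment is: w=False, o=True, d=False, c=True

Verification: With this assignment, all 12 clauses evaluate to true.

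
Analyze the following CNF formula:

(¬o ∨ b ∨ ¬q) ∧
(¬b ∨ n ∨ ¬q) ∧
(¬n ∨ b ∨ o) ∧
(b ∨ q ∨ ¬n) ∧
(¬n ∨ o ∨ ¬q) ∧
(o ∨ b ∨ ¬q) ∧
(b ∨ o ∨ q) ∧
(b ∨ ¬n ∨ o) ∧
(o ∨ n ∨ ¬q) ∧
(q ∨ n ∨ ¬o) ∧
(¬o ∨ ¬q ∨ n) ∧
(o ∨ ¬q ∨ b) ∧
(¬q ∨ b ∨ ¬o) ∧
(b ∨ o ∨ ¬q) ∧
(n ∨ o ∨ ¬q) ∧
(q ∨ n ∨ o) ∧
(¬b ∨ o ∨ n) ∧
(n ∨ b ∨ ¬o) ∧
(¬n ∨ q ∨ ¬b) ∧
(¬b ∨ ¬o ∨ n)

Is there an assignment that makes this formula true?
Yes

Yes, the formula is satisfiable.

One satisfying assignment is: o=True, n=True, b=True, q=True

Verification: With this assignment, all 20 clauses evaluate to true.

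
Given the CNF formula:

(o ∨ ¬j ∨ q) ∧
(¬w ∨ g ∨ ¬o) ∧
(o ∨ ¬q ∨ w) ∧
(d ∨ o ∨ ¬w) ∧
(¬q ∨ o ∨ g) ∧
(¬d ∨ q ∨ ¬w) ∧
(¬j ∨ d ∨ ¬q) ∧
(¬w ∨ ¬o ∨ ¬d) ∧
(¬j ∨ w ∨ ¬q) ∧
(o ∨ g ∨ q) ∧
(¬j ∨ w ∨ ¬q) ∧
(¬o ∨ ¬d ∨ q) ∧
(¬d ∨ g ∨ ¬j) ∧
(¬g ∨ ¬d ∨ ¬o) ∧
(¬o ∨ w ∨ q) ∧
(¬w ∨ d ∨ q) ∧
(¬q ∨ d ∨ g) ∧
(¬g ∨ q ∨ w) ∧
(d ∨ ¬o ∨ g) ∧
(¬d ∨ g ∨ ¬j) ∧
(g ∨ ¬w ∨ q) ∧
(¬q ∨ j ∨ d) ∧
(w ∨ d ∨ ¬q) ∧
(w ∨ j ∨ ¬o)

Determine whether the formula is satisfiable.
Yes

Yes, the formula is satisfiable.

One satisfying assignment is: d=True, o=False, g=True, q=True, w=True, j=True

Verification: With this assignment, all 24 clauses evaluate to true.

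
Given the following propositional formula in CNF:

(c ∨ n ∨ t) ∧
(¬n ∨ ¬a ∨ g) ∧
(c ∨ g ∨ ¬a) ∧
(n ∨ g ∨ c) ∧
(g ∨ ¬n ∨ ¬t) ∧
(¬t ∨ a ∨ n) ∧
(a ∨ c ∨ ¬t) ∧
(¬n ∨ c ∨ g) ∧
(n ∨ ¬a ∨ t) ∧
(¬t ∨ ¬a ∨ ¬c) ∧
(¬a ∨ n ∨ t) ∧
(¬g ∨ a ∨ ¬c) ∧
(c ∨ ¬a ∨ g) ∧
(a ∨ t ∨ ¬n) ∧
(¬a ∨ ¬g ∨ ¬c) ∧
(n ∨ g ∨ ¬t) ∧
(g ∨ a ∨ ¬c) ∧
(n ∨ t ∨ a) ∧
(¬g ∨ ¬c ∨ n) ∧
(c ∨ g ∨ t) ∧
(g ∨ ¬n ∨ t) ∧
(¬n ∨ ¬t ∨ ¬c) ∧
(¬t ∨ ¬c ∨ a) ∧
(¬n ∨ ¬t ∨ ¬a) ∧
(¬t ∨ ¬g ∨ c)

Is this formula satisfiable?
Yes

Yes, the formula is satisfiable.

One satisfying assignment is: t=False, c=False, a=True, g=True, n=True

Verification: With this assignment, all 25 clauses evaluate to true.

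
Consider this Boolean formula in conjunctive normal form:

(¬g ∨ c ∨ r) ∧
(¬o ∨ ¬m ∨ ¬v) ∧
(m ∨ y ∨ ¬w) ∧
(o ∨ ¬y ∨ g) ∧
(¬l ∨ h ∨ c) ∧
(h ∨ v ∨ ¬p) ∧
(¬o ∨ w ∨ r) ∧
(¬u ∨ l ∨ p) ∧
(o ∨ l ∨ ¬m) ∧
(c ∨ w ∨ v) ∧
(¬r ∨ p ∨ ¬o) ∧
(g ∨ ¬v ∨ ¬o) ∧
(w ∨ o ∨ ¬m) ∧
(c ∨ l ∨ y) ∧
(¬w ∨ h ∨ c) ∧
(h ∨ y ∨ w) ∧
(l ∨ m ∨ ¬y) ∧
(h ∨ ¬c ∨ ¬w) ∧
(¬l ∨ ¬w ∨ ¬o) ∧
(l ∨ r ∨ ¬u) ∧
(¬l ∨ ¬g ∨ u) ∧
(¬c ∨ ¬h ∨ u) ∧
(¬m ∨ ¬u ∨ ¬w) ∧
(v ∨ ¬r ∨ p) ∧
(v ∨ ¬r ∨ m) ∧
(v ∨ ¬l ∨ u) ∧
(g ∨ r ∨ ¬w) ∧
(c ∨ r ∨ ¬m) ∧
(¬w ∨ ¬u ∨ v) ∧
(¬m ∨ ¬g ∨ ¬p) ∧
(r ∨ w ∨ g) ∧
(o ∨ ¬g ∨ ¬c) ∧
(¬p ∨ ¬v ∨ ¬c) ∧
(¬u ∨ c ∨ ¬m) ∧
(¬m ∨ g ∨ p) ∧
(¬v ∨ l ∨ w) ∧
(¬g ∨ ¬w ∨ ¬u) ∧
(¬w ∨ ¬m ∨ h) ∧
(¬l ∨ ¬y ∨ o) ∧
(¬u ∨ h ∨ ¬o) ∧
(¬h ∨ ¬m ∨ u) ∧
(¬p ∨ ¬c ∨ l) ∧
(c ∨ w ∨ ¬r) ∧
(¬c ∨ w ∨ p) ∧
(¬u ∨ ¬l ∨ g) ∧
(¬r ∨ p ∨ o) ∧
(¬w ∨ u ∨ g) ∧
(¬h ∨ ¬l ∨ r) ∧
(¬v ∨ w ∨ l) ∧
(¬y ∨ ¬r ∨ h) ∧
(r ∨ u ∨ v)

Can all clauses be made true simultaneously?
No

No, the formula is not satisfiable.

No assignment of truth values to the variables can make all 51 clauses true simultaneously.

The formula is UNSAT (unsatisfiable).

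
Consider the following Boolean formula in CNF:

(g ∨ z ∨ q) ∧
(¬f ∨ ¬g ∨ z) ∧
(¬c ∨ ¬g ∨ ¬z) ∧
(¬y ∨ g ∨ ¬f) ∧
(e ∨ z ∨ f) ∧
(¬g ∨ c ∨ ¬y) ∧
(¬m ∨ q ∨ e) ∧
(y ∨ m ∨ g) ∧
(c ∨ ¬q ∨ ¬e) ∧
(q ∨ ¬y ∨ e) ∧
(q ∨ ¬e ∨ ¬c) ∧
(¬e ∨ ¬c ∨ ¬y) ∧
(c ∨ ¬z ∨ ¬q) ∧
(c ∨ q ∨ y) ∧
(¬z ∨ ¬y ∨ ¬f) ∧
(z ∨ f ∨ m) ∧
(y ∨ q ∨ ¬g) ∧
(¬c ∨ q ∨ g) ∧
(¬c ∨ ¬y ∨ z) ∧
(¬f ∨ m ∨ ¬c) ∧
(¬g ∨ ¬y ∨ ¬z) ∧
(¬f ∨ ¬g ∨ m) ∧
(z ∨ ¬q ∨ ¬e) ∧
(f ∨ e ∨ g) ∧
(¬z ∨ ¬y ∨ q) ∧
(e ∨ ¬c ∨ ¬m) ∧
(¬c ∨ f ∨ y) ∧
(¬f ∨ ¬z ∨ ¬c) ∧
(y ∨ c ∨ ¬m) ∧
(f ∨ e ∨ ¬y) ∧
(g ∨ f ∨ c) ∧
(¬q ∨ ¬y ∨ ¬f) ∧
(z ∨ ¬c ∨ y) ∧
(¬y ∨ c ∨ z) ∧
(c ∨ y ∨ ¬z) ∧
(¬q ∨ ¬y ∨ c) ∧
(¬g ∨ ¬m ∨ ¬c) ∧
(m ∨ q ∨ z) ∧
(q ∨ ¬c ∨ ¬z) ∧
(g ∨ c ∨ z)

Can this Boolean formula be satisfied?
No

No, the formula is not satisfiable.

No assignment of truth values to the variables can make all 40 clauses true simultaneously.

The formula is UNSAT (unsatisfiable).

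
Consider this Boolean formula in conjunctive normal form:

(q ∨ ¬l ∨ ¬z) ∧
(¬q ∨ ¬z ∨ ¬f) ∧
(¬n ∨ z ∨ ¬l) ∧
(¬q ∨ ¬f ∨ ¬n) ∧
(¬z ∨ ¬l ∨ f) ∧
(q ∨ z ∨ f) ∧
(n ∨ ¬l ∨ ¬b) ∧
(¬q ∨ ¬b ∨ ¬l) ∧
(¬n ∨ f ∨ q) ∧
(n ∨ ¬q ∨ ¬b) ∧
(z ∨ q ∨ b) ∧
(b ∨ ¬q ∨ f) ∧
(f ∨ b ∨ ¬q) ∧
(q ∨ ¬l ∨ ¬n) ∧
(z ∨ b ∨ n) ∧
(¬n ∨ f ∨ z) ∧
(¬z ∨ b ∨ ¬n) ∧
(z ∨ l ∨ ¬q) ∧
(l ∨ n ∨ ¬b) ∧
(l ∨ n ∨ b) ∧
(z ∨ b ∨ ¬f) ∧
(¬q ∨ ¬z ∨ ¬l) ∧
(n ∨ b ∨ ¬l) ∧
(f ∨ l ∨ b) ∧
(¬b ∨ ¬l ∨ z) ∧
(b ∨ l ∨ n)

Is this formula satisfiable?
Yes

Yes, the formula is satisfiable.

One satisfying assignment is: l=False, f=True, n=True, b=True, q=False, z=False

Verification: With this assignment, all 26 clauses evaluate to true.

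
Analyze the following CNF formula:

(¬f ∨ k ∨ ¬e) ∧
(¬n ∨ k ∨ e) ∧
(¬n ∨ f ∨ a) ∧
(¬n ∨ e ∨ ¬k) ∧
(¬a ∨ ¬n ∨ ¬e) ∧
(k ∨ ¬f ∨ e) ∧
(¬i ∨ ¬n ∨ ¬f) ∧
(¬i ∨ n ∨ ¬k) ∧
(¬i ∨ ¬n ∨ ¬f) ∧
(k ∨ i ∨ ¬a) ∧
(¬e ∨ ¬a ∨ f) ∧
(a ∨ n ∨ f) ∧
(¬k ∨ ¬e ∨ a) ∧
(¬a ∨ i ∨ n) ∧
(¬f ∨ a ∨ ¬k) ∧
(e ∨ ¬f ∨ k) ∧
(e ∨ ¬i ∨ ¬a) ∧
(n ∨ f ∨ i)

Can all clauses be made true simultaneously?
No

No, the formula is not satisfiable.

No assignment of truth values to the variables can make all 18 clauses true simultaneously.

The formula is UNSAT (unsatisfiable).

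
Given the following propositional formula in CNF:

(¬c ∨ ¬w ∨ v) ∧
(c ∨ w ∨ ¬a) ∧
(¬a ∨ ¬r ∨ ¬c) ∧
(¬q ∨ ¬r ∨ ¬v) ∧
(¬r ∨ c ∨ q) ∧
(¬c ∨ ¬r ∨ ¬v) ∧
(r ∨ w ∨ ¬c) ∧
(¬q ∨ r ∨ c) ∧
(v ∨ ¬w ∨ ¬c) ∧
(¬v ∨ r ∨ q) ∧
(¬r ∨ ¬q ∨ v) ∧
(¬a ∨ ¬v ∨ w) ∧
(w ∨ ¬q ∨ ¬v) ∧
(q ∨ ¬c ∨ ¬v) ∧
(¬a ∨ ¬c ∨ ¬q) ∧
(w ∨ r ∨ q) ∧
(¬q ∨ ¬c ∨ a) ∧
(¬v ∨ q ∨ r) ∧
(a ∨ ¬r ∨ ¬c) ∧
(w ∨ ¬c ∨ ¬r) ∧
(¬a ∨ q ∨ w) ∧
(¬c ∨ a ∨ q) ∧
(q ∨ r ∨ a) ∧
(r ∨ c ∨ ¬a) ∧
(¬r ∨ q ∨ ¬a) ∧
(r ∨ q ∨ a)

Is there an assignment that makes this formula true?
No

No, the formula is not satisfiable.

No assignment of truth values to the variables can make all 26 clauses true simultaneously.

The formula is UNSAT (unsatisfiable).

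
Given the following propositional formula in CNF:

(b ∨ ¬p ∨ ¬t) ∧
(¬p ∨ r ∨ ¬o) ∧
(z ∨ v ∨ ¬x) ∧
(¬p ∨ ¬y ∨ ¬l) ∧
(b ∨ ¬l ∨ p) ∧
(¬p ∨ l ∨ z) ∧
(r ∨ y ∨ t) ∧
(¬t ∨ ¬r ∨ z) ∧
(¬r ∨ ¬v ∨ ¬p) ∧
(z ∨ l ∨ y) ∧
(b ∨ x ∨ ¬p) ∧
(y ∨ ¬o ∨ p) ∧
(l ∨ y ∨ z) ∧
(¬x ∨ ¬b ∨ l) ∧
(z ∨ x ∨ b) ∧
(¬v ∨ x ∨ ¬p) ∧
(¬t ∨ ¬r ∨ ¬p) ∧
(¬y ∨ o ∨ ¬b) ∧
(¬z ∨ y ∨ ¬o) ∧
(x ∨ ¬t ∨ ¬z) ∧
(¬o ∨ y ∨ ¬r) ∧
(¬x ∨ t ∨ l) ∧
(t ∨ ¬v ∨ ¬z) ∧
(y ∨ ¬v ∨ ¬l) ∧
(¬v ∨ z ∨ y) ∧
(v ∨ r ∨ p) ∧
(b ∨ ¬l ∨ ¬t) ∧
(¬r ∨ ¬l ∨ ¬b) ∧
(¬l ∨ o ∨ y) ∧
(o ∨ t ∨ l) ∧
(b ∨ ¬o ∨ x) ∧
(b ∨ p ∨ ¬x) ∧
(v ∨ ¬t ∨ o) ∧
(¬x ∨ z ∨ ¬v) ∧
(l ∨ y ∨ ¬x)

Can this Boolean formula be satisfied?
Yes

Yes, the formula is satisfiable.

One satisfying assignment is: x=False, z=False, r=False, y=True, t=False, v=True, o=True, p=False, l=False, b=True

Verification: With this assignment, all 35 clauses evaluate to true.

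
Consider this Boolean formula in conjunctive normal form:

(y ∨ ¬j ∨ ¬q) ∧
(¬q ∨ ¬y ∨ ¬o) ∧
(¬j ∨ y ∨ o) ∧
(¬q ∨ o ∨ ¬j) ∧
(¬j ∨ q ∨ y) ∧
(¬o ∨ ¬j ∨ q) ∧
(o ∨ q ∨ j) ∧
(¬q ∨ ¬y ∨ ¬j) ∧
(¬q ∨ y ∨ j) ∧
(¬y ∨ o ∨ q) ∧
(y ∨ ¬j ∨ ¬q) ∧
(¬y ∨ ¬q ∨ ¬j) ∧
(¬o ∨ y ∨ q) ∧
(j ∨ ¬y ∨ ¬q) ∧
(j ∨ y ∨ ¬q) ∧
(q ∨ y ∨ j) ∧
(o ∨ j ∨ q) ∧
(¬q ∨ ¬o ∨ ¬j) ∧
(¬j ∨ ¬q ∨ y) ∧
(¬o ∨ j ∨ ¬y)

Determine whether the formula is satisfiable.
No

No, the formula is not satisfiable.

No assignment of truth values to the variables can make all 20 clauses true simultaneously.

The formula is UNSAT (unsatisfiable).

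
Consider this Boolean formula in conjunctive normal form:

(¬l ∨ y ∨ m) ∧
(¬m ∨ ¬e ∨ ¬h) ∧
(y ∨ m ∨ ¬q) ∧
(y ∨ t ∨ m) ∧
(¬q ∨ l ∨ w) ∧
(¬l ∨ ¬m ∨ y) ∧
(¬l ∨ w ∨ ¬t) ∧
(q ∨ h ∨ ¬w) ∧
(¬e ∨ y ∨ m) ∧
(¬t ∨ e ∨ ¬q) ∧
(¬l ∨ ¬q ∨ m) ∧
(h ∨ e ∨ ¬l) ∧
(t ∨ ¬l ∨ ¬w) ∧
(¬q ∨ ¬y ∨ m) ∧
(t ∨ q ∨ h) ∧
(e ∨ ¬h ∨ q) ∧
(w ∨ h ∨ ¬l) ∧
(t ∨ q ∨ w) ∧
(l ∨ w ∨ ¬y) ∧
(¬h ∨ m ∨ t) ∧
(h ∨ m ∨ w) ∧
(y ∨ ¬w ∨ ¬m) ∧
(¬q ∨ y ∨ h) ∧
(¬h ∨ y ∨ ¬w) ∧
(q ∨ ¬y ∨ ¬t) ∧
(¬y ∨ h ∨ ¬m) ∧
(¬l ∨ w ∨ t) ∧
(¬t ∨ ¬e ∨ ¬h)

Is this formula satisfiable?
Yes

Yes, the formula is satisfiable.

One satisfying assignment is: m=True, q=False, l=False, e=False, y=False, w=False, h=False, t=True

Verification: With this assignment, all 28 clauses evaluate to true.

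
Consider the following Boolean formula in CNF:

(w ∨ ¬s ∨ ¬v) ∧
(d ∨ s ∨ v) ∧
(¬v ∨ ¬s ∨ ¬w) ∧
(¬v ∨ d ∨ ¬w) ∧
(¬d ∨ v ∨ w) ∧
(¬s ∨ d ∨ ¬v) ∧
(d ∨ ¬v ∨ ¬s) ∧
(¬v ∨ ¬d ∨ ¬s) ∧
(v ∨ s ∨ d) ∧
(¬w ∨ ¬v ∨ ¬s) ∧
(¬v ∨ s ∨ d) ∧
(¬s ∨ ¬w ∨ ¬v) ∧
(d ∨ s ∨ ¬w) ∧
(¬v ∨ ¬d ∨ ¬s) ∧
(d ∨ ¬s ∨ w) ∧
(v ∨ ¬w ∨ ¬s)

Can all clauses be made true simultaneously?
Yes

Yes, the formula is satisfiable.

One satisfying assignment is: d=True, v=True, w=True, s=False

Verification: With this assignment, all 16 clauses evaluate to true.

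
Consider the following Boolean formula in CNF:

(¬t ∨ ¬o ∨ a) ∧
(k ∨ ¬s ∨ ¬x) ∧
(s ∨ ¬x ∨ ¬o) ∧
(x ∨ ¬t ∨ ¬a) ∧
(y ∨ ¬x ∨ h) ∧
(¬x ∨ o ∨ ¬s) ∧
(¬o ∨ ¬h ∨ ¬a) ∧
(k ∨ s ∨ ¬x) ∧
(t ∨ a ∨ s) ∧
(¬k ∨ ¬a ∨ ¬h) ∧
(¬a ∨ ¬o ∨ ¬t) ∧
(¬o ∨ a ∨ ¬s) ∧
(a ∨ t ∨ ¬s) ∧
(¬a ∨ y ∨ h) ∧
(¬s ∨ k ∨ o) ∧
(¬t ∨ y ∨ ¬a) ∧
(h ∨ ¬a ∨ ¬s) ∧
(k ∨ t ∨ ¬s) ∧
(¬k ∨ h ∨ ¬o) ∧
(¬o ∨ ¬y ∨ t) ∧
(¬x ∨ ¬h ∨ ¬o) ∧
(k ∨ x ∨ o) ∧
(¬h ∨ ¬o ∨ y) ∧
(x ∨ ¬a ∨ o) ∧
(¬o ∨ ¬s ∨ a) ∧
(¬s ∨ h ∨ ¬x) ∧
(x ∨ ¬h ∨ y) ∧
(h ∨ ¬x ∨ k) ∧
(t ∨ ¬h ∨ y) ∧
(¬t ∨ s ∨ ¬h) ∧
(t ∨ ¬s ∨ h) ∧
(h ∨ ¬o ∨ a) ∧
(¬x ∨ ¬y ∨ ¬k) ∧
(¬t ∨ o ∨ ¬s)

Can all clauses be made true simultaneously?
Yes

Yes, the formula is satisfiable.

One satisfying assignment is: a=False, x=False, h=False, s=False, t=True, o=False, k=True, y=False

Verification: With this assignment, all 34 clauses evaluate to true.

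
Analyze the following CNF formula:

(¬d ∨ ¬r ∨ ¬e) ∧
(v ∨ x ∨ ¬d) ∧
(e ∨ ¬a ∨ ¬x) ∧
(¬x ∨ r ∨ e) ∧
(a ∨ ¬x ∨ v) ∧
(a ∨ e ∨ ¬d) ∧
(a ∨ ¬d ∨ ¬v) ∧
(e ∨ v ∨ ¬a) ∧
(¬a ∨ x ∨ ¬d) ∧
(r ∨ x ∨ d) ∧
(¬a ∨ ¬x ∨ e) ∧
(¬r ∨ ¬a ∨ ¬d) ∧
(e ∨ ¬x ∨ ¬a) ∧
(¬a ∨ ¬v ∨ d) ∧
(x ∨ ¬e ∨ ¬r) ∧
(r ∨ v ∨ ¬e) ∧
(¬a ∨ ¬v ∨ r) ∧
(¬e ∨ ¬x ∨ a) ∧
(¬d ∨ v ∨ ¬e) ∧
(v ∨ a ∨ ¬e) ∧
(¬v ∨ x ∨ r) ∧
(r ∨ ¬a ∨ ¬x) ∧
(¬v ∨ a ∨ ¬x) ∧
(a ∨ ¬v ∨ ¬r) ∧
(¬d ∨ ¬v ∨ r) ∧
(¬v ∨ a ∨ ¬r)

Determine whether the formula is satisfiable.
Yes

Yes, the formula is satisfiable.

One satisfying assignment is: x=False, r=True, v=False, a=False, d=False, e=False

Verification: With this assignment, all 26 clauses evaluate to true.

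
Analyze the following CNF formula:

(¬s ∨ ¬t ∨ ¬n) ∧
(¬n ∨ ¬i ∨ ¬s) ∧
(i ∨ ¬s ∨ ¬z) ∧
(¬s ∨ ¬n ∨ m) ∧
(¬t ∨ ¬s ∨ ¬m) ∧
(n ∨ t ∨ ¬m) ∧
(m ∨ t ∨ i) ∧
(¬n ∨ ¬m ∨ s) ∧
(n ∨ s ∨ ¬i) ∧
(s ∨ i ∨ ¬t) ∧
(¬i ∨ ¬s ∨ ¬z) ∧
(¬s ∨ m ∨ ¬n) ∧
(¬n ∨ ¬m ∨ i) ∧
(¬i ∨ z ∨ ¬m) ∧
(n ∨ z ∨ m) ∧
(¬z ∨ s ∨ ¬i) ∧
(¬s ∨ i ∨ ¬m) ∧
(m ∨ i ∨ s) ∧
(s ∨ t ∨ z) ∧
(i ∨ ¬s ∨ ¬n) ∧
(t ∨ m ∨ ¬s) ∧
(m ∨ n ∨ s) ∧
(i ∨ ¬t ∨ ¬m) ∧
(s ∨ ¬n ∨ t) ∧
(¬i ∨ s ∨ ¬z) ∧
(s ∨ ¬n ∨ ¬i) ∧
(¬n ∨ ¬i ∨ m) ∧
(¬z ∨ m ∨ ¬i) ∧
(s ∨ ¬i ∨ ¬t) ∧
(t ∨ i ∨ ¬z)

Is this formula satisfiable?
No

No, the formula is not satisfiable.

No assignment of truth values to the variables can make all 30 clauses true simultaneously.

The formula is UNSAT (unsatisfiable).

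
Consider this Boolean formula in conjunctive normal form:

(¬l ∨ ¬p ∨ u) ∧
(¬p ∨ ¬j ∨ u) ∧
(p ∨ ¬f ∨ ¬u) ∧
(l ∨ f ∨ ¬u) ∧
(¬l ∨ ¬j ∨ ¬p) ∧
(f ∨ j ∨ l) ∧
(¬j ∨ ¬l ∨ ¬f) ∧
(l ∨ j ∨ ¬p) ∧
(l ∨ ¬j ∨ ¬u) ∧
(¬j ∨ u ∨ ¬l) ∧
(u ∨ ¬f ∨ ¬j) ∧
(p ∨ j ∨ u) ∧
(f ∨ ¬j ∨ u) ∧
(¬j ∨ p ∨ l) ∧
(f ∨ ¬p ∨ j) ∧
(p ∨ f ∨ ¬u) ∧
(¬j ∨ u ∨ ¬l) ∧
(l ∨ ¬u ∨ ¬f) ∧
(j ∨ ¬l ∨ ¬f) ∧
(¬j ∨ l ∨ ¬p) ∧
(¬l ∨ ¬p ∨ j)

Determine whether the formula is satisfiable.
No

No, the formula is not satisfiable.

No assignment of truth values to the variables can make all 21 clauses true simultaneously.

The formula is UNSAT (unsatisfiable).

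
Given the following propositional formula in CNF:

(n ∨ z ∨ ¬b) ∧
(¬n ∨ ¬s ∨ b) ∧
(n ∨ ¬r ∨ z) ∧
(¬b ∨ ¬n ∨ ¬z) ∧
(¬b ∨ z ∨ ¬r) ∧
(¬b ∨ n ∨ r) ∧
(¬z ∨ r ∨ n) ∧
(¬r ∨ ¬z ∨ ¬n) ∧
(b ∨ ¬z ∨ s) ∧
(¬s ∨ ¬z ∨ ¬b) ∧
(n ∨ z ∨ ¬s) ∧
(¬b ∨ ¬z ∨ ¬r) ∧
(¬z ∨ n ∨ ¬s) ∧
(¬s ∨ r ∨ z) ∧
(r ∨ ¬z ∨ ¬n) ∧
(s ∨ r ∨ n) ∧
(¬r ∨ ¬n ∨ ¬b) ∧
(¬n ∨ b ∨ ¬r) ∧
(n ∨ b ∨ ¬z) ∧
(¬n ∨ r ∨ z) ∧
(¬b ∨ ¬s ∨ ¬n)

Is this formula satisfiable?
No

No, the formula is not satisfiable.

No assignment of truth values to the variables can make all 21 clauses true simultaneously.

The formula is UNSAT (unsatisfiable).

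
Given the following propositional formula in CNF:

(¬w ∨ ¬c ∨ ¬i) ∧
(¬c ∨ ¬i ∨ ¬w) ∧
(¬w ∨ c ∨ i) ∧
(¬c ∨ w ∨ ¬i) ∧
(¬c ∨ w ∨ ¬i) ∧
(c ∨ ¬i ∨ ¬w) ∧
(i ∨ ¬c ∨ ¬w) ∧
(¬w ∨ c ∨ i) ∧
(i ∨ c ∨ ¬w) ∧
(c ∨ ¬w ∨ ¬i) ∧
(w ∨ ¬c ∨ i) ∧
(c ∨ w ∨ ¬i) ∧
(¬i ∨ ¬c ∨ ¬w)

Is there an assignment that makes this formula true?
Yes

Yes, the formula is satisfiable.

One satisfying assignment is: i=False, w=False, c=False

Verification: With this assignment, all 13 clauses evaluate to true.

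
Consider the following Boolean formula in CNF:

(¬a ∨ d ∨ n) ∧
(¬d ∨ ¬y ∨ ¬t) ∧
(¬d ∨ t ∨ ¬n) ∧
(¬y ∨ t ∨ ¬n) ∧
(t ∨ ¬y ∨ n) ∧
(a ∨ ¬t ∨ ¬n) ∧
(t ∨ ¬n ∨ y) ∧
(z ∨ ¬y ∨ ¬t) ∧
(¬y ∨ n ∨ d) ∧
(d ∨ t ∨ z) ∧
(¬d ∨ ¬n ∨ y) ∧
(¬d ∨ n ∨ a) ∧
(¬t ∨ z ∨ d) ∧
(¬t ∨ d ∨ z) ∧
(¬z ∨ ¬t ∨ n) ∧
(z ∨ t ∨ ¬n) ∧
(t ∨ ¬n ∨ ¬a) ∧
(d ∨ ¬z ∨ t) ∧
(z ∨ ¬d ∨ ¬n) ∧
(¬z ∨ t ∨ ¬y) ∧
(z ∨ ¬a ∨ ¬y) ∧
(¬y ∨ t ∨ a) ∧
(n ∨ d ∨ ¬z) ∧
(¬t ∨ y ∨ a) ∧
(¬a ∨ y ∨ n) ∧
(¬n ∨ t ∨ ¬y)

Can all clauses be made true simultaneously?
Yes

Yes, the formula is satisfiable.

One satisfying assignment is: t=True, d=False, z=True, y=True, n=True, a=True

Verification: With this assignment, all 26 clauses evaluate to true.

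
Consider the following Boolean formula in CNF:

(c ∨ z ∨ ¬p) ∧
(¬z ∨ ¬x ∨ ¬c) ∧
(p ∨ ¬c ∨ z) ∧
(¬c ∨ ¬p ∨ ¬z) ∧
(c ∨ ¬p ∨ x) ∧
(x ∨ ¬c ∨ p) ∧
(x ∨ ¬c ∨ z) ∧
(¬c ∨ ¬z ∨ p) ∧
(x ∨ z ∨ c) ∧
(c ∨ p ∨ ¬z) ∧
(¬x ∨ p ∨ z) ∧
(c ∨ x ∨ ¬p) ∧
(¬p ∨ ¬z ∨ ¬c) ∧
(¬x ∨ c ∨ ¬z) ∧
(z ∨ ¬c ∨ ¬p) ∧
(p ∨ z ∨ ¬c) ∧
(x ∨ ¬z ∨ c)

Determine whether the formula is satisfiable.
No

No, the formula is not satisfiable.

No assignment of truth values to the variables can make all 17 clauses true simultaneously.

The formula is UNSAT (unsatisfiable).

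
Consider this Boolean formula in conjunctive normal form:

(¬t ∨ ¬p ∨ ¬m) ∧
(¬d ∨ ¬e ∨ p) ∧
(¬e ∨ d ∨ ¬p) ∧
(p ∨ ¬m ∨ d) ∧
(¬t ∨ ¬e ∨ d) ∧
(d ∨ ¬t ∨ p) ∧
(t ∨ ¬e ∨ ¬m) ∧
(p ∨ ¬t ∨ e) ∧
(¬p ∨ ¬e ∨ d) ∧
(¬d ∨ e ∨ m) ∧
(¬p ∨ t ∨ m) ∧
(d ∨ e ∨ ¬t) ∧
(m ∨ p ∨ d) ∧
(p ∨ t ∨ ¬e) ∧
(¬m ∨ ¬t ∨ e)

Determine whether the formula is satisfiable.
Yes

Yes, the formula is satisfiable.

One satisfying assignment is: d=True, m=True, e=False, t=False, p=False

Verification: With this assignment, all 15 clauses evaluate to true.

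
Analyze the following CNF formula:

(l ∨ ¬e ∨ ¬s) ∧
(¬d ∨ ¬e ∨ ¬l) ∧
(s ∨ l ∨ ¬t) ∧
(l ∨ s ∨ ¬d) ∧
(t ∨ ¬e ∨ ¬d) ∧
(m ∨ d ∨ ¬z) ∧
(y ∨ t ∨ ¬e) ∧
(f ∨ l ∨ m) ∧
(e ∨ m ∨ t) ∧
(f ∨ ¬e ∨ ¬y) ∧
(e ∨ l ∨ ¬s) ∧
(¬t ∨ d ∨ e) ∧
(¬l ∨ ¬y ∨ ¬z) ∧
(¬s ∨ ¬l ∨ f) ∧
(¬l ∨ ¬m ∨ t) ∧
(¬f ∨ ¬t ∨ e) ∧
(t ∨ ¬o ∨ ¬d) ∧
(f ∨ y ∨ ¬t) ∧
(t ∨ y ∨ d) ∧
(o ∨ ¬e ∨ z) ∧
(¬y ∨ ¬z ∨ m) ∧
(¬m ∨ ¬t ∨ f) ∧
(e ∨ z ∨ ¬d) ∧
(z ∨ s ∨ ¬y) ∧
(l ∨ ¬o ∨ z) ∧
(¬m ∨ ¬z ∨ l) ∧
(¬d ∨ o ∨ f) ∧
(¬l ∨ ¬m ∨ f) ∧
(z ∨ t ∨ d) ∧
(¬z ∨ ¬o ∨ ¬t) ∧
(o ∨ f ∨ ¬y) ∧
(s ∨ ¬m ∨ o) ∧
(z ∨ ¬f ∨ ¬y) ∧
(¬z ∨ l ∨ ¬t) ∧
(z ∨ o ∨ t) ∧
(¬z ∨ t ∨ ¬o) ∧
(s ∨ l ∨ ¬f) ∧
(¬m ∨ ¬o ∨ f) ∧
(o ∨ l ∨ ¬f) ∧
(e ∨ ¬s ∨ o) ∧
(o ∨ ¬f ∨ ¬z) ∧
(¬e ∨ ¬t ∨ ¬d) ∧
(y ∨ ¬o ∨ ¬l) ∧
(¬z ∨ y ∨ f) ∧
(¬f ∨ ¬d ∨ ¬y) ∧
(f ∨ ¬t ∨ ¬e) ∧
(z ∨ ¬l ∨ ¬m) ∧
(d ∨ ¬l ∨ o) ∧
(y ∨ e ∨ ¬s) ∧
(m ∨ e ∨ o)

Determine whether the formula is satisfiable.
No

No, the formula is not satisfiable.

No assignment of truth values to the variables can make all 50 clauses true simultaneously.

The formula is UNSAT (unsatisfiable).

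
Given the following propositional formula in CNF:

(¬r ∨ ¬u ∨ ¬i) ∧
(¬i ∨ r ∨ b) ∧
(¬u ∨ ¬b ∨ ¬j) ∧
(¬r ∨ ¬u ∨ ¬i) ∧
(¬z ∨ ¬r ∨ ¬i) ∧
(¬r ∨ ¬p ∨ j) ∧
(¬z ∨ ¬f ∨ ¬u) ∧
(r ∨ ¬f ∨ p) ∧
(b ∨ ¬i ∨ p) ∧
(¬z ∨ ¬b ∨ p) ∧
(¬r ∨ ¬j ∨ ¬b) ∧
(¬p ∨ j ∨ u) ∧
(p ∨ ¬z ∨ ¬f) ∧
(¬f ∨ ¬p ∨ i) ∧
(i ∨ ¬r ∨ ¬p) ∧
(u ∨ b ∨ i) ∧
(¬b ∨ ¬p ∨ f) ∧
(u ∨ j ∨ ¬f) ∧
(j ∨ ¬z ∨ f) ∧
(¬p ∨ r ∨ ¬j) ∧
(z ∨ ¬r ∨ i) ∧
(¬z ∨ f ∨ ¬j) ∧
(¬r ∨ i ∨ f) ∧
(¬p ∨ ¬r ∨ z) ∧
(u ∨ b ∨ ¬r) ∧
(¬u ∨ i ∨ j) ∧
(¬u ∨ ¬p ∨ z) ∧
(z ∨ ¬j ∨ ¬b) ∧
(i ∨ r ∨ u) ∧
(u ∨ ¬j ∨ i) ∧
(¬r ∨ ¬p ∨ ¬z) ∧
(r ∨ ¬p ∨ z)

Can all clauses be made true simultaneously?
Yes

Yes, the formula is satisfiable.

One satisfying assignment is: i=True, j=False, f=False, b=True, r=False, p=False, z=False, u=True

Verification: With this assignment, all 32 clauses evaluate to true.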